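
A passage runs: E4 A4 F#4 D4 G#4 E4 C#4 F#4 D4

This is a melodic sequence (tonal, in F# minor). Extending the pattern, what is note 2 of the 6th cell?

C#4

With 3-note cells, note 2 of each statement runs A4, G#4, F#4.
Extending down a 2nd: E4 → D4 → C#4.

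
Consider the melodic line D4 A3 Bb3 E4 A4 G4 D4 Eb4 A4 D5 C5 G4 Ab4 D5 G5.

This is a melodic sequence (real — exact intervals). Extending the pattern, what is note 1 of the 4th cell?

F5

The unit is 5 notes. Position-1 pitches of the 3 shown cells: D4, G4, C5.
One more up a 4th gives F5.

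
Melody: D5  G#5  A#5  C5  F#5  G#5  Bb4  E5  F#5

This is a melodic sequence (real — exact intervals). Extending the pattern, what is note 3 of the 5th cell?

D5

Grouping in 3s, the 3rd note of each cell is A#5, G#5, F#5.
Carrying that down a 2nd forward: E5 → D5.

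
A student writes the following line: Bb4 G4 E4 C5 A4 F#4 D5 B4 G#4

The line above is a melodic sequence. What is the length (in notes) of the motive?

3

There are 9 notes; a 3-note unit gives 3 cells:
Bb4 G4 E4 | C5 A4 F#4 | D5 B4 G#4
Every group is a transposition up a 2nd of the one before; no shorter unit works.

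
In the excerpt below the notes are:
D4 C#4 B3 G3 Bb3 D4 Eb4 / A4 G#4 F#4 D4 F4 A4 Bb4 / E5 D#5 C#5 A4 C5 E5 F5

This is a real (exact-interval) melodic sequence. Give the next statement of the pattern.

The 7-note cells begin on D4, A4, E5 — each up a 5th from the last.
Statement 4 starts on B5 and keeps the same exact contour: B5 A#5 G#5 E5 G5 B5 C6.

B5 A#5 G#5 E5 G5 B5 C6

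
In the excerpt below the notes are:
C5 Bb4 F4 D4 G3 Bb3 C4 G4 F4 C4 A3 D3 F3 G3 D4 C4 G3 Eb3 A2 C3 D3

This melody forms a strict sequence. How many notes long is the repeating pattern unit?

There are 21 notes; a 7-note unit gives 3 cells:
C5 Bb4 F4 D4 G3 Bb3 C4 | G4 F4 C4 A3 D3 F3 G3 | D4 C4 G3 Eb3 A2 C3 D3
Every group is a transposition down a 4th of the one before; no shorter unit works.

7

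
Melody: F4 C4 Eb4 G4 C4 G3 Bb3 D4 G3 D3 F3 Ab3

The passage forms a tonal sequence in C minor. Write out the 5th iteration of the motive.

Ab2 Eb2 G2 Bb2

Unit = 4 notes; the statements start on F4, C4, G3, moving down a 4th each time.
Carrying on: D3 → Ab2.
From Ab2 the diatonic shape gives Ab2 Eb2 G2 Bb2.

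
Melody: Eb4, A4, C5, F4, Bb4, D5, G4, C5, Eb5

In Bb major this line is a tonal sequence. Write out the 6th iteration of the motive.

Taking 3-note groups, the heads are Eb4, F4, G4: the pattern moves up a 2nd.
Continuing the starts: A4 → Bb4 → C5.
So cell 6 is C5 F5 A5.

C5 F5 A5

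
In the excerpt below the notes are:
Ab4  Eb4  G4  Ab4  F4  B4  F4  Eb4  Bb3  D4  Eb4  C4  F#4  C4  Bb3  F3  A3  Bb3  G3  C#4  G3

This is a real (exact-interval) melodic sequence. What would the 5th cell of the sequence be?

C3 G2 B2 C3 A2 D#3 A2

With a 7-note motive the entries are Ab4, Eb4, Bb3, each down a 4th from the previous.
Carrying on: F3 → C3.
So cell 5 is C3 G2 B2 C3 A2 D#3 A2.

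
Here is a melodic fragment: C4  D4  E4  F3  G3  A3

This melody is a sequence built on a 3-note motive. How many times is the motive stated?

6 notes in groups of 3 gives 6/3 = 2 statements.
Starts: C4, F3 — each down a 5th.

2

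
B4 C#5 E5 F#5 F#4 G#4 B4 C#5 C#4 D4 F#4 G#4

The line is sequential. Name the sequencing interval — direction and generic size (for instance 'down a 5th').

down a 4th

Unit = 4 notes; the statements start on B4, F#4, C#4, moving down a 4th each time.
B4 to F#4 is down a 4th.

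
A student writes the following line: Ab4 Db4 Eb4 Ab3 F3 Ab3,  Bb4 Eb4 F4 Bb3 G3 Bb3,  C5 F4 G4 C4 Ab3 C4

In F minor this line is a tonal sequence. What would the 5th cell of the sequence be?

Taking 6-note groups, the heads are Ab4, Bb4, C5: the pattern moves up a 2nd.
Continuing the starts: Db5 → Eb5.
Statement 5 starts on Eb5 and keeps the same diatonic contour: Eb5 Ab4 Bb4 Eb4 C4 Eb4.

Eb5 Ab4 Bb4 Eb4 C4 Eb4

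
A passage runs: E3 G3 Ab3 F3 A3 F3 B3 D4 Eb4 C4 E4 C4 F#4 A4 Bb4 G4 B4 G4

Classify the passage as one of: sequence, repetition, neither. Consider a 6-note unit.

sequence

Each 6-note cell is the previous one transposed up a 5th.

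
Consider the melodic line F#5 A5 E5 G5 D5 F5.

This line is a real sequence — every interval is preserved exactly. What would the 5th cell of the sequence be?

The 2-note cells begin on F#5, E5, D5 — each down a 2nd from the last.
Extending down a 2nd: C5 → Bb4.
So cell 5 is Bb4 Db5.

Bb4 Db5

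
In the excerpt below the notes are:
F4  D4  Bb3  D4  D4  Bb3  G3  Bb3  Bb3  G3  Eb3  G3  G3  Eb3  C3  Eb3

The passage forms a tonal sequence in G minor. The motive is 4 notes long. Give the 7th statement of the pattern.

A2 F2 D2 F2

With a 4-note motive the entries are F4, D4, Bb3, G3, each down a 3rd from the previous.
Continuing the starts: Eb3 → C3 → A2.
From A2 the diatonic shape gives A2 F2 D2 F2.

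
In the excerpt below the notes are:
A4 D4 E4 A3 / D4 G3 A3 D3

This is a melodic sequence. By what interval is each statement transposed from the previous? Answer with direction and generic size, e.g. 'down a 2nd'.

down a 5th

With a 4-note motive the entries are A4, D4, each down a 5th from the previous.
From A4 to D4: down a 5th.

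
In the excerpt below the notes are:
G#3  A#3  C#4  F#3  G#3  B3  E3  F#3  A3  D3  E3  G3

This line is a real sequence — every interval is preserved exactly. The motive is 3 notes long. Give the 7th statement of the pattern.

Ab2 Bb2 Db3

Unit = 3 notes; the statements start on G#3, F#3, E3, D3, moving down a 2nd each time.
Continuing the starts: C3 → Bb2 → Ab2.
Statement 7 starts on Ab2 and keeps the same exact contour: Ab2 Bb2 Db3.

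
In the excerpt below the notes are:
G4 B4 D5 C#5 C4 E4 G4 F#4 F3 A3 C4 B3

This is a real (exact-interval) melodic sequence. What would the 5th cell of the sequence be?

Eb2 G2 Bb2 A2

The 4-note cells begin on G4, C4, F3 — each down a 5th from the last.
Carrying on: Bb2 → Eb2.
So cell 5 is Eb2 G2 Bb2 A2.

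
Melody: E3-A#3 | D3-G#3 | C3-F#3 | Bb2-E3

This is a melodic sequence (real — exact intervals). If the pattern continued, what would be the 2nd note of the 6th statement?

C3

The unit is 2 notes. Position-2 pitches of the 4 shown cells: A#3, G#3, F#3, E3.
Extending down a 2nd: D3 → C3.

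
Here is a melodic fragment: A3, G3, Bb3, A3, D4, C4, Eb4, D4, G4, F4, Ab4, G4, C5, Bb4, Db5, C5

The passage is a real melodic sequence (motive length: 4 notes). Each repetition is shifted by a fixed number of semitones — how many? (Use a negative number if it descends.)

5

Unit = 4 notes; the statements start on A3, D4, G4, C5, moving up a 4th each time.
A3→D4 is 62 − 57 = 5 semitones.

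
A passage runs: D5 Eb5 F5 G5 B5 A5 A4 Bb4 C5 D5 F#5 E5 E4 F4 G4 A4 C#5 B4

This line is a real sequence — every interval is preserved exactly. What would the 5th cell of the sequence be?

The 6-note cells begin on D5, A4, E4 — each down a 4th from the last.
Carrying on: B3 → F#3.
From F#3 the exact shape gives F#3 G3 A3 B3 D#4 C#4.

F#3 G3 A3 B3 D#4 C#4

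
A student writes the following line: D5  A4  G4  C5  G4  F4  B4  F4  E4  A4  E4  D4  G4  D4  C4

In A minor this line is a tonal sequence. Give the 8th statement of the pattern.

The 3-note cells begin on D5, C5, B4, A4, G4 — each down a 2nd from the last.
Extending down a 2nd: F4 → E4 → D4.
Statement 8 starts on D4 and keeps the same diatonic contour: D4 A3 G3.

D4 A3 G3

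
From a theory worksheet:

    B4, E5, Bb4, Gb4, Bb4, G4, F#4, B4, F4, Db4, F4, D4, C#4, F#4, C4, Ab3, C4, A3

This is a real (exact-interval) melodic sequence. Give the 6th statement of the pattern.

The 6-note cells begin on B4, F#4, C#4 — each down a 4th from the last.
Continuing the starts: G#3 → D#3 → A#2.
From A#2 the exact shape gives A#2 D#3 A2 F2 A2 F#2.

A#2 D#3 A2 F2 A2 F#2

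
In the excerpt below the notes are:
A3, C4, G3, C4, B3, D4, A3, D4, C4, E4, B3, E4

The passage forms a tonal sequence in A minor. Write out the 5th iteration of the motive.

E4 G4 D4 G4

Taking 4-note groups, the heads are A3, B3, C4: the pattern moves up a 2nd.
Extending up a 2nd: D4 → E4.
So cell 5 is E4 G4 D4 G4.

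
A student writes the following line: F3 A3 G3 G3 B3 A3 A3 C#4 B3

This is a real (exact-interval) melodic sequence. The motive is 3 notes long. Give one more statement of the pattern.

B3 D#4 C#4

Unit = 3 notes; the statements start on F3, G3, A3, moving up a 2nd each time.
So cell 4 is B3 D#4 C#4.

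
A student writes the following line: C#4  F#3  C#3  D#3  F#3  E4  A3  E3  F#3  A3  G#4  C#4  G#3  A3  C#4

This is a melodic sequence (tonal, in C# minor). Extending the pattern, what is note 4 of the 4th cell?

The unit is 5 notes. Position-4 pitches of the 3 shown cells: D#3, F#3, A3.
From A3, up a 3rd gives C#4.

C#4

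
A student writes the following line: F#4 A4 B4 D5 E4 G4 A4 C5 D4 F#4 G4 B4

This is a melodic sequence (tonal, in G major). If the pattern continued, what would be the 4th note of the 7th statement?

Grouping in 4s, the 4th note of each cell is D5, C5, B4.
Each moves down a 2nd. Continuing: A4 → G4 → F#4 → E4.

E4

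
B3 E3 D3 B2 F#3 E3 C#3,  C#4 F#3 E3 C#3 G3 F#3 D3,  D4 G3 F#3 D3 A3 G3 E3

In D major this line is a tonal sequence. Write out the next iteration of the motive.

E4 A3 G3 E3 B3 A3 F#3

Unit = 7 notes; the statements start on B3, C#4, D4, moving up a 2nd each time.
So cell 4 is E4 A3 G3 E3 B3 A3 F#3.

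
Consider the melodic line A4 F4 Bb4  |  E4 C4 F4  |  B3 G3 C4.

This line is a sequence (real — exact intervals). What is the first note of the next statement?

F#3

Taking 3-note groups, the heads are A4, E4, B3: the pattern moves down a 4th.
The next head, down a 4th from B3, is F#3.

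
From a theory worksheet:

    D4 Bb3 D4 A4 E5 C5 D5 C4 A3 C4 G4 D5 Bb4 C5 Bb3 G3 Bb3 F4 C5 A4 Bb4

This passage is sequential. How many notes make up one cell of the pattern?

Try groups of 7 (3 cells in 21 notes):
D4 Bb3 D4 A4 E5 C5 D5 | C4 A3 C4 G4 D5 Bb4 C5 | Bb3 G3 Bb3 F4 C5 A4 Bb4
Every group is a transposition down a 2nd of the one before; no shorter unit works.

7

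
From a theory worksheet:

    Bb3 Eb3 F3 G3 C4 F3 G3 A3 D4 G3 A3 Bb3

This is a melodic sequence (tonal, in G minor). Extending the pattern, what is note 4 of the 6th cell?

The unit is 4 notes. Position-4 pitches of the 3 shown cells: G3, A3, Bb3.
Extending up a 2nd: C4 → D4 → Eb4.

Eb4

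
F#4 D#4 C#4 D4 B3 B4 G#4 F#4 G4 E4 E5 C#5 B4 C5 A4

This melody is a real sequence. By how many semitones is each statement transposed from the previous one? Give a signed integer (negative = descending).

5

The 5-note cells begin on F#4, B4, E5 — each up a 4th from the last.
F#4→B4 is 71 − 66 = 5 semitones.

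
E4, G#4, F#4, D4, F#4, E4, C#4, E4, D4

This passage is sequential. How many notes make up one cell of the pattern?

3

There are 9 notes; a 3-note unit gives 3 cells:
E4 G#4 F#4 | D4 F#4 E4 | C#4 E4 D4
That's a consistent down a 2nd shift per cell, and no other grouping gives one.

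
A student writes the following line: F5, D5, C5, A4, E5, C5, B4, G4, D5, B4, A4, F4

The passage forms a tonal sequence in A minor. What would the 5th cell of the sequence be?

With a 4-note motive the entries are F5, E5, D5, each down a 2nd from the previous.
Extending down a 2nd: C5 → B4.
Statement 5 starts on B4 and keeps the same diatonic contour: B4 G4 F4 D4.

B4 G4 F4 D4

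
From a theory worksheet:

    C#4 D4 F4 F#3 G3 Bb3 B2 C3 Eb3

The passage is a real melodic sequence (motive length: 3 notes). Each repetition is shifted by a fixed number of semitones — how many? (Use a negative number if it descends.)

-7

With a 3-note motive the entries are C#4, F#3, B2, each down a 5th from the previous.
C#4 to F#3 spans -7 semitones.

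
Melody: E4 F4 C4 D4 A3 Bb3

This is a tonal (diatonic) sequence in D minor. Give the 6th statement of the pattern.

Bb2 C3

With a 2-note motive the entries are E4, C4, A3, each down a 3rd from the previous.
Carrying on: F3 → D3 → Bb2.
From Bb2 the diatonic shape gives Bb2 C3.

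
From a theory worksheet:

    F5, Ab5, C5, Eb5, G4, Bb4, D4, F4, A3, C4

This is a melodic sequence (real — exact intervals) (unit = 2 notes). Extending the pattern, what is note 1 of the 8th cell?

Grouping in 2s, the 1st note of each cell is F5, C5, G4, D4, A3.
Carrying that down a 4th forward: E3 → B2 → F#2.

F#2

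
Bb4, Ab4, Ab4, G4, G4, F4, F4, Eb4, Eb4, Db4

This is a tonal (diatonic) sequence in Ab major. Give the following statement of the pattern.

Db4 C4

Unit = 2 notes; the statements start on Bb4, Ab4, G4, F4, Eb4, moving down a 2nd each time.
So cell 6 is Db4 C4.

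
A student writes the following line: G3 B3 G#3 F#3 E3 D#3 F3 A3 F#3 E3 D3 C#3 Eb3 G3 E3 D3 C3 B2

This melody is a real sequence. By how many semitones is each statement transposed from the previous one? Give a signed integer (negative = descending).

Unit = 6 notes; the statements start on G3, F3, Eb3, moving down a 2nd each time.
G3→F3 is 53 − 55 = -2 semitones.

-2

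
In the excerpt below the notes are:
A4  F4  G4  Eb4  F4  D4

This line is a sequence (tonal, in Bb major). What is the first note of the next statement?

With a 2-note motive the entries are A4, G4, F4, each down a 2nd from the previous.
One more step down a 2nd gives Eb4.

Eb4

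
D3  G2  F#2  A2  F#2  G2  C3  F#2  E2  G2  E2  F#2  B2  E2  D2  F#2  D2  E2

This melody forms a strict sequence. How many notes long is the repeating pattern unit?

18 notes total. Splitting into 3 groups of 6:
D3 G2 F#2 A2 F#2 G2 | C3 F#2 E2 G2 E2 F#2 | B2 E2 D2 F#2 D2 E2
Every group is a transposition down a 2nd of the one before; no shorter unit works.

6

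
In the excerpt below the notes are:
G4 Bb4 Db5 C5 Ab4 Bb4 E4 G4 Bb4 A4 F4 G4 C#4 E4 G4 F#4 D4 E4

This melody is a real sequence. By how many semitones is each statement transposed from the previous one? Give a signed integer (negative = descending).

-3

With a 6-note motive the entries are G4, E4, C#4, each down a 3rd from the previous.
Counting half-steps from G4 to E4: -3.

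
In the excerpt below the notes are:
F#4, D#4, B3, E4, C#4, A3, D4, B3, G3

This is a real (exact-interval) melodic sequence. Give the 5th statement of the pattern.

Bb3 G3 Eb3

Unit = 3 notes; the statements start on F#4, E4, D4, moving down a 2nd each time.
Carrying on: C4 → Bb3.
Statement 5 starts on Bb3 and keeps the same exact contour: Bb3 G3 Eb3.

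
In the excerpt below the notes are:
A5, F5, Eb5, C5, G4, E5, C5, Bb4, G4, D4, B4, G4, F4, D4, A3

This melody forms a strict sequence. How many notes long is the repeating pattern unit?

5

There are 15 notes; a 5-note unit gives 3 cells:
A5 F5 Eb5 C5 G4 | E5 C5 Bb4 G4 D4 | B4 G4 F4 D4 A3
Every group is a transposition down a 4th of the one before; no shorter unit works.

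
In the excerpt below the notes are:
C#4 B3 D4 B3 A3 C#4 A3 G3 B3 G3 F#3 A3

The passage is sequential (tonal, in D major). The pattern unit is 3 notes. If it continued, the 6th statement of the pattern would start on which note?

E3

Unit = 3 notes; the statements start on C#4, B3, A3, G3, moving down a 2nd each time.
Continuing: F#3 → E3. Statement 6 starts on E3.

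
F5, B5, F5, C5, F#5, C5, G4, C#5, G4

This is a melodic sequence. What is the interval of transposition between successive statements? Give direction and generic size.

The 3-note cells begin on F5, C5, G4 — each down a 4th from the last.
From F5 to C5: down a 4th.

down a 4th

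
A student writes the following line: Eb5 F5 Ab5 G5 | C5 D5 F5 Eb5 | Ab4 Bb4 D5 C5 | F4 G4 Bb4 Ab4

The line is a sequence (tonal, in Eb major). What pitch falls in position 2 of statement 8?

F3

With 4-note cells, note 2 of each statement runs F5, D5, Bb4, G4.
Each moves down a 3rd. Continuing: Eb4 → C4 → Ab3 → F3.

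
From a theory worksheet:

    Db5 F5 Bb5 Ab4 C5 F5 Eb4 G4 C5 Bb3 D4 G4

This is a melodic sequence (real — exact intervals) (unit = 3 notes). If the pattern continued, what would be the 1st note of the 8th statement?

D2

Grouping in 3s, the 1st note of each cell is Db5, Ab4, Eb4, Bb3.
Carrying that down a 4th forward: F3 → C3 → G2 → D2.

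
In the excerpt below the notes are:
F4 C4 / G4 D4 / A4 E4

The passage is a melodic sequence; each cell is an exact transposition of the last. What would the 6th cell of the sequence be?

D#5 A#4

Taking 2-note groups, the heads are F4, G4, A4: the pattern moves up a 2nd.
Extending up a 2nd: B4 → C#5 → D#5.
Statement 6 starts on D#5 and keeps the same exact contour: D#5 A#4.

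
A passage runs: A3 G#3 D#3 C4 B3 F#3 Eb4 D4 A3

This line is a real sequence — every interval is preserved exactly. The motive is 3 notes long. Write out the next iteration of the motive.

Taking 3-note groups, the heads are A3, C4, Eb4: the pattern moves up a 3rd.
Statement 4 starts on Gb4 and keeps the same exact contour: Gb4 F4 C4.

Gb4 F4 C4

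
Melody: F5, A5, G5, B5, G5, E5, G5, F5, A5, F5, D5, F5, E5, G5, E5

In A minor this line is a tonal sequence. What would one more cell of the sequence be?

C5 E5 D5 F5 D5

Unit = 5 notes; the statements start on F5, E5, D5, moving down a 2nd each time.
From C5 the diatonic shape gives C5 E5 D5 F5 D5.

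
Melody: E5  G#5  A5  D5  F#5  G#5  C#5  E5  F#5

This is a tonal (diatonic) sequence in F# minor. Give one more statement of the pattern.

Taking 3-note groups, the heads are E5, D5, C#5: the pattern moves down a 2nd.
From B4 the diatonic shape gives B4 D5 E5.

B4 D5 E5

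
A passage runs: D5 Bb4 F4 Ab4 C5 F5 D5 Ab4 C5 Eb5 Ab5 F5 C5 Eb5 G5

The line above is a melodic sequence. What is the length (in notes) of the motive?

Try groups of 5 (3 cells in 15 notes):
D5 Bb4 F4 Ab4 C5 | F5 D5 Ab4 C5 Eb5 | Ab5 F5 C5 Eb5 G5
That's a consistent up a 3rd shift per cell, and no other grouping gives one.

5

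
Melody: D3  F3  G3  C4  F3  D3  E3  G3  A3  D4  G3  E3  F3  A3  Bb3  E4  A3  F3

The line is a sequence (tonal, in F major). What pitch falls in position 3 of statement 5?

With 6-note cells, note 3 of each statement runs G3, A3, Bb3.
Each moves up a 2nd. Continuing: C4 → D4.

D4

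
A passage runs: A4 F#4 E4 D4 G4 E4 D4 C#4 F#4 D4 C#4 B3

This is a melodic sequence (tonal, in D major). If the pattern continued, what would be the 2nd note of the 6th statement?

A3

Grouping in 4s, the 2nd note of each cell is F#4, E4, D4.
Each moves down a 2nd. Continuing: C#4 → B3 → A3.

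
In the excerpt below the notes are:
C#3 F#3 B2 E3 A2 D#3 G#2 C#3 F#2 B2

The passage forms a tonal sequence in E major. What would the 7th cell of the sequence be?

The 2-note cells begin on C#3, B2, A2, G#2, F#2 — each down a 2nd from the last.
Continuing the starts: E2 → D#2.
Statement 7 starts on D#2 and keeps the same diatonic contour: D#2 G#2.

D#2 G#2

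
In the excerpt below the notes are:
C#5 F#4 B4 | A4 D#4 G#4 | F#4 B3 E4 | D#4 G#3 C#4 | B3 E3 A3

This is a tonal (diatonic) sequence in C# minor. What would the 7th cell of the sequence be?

The 3-note cells begin on C#5, A4, F#4, D#4, B3 — each down a 3rd from the last.
Carrying on: G#3 → E3.
Statement 7 starts on E3 and keeps the same diatonic contour: E3 A2 D#3.

E3 A2 D#3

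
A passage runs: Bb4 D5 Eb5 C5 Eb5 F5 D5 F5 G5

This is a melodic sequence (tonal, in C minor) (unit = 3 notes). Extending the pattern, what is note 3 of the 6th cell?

C6

The unit is 3 notes. Position-3 pitches of the 3 shown cells: Eb5, F5, G5.
Each moves up a 2nd. Continuing: Ab5 → Bb5 → C6.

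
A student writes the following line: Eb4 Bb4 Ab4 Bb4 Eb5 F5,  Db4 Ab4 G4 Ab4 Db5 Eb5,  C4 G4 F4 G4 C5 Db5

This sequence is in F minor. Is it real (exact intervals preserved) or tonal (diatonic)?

tonal

Every note is diatonic to F minor.
Cell 1 has -2 semitones from note 2 to 3, but cell 2 has -1 — the interval quality changes while the contour stays the same, which is the hallmark of a tonal sequence.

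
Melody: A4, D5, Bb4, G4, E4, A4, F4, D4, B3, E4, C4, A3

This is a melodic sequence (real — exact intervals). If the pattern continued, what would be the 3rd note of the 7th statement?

The unit is 4 notes. Position-3 pitches of the 3 shown cells: Bb4, F4, C4.
Each moves down a 4th. Continuing: G3 → D3 → A2 → E2.

E2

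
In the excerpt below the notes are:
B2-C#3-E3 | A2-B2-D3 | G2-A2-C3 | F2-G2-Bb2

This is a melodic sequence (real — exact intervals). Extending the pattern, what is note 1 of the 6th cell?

Grouping in 3s, the 1st note of each cell is B2, A2, G2, F2.
Each moves down a 2nd. Continuing: Eb2 → Db2.

Db2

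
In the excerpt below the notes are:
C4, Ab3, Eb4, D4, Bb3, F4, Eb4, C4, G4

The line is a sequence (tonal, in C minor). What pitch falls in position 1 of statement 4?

With 3-note cells, note 1 of each statement runs C4, D4, Eb4.
From Eb4, up a 2nd gives F4.

F4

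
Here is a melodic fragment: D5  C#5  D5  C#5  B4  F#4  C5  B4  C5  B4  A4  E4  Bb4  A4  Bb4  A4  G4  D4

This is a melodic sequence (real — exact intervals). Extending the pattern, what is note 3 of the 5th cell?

Gb4

Grouping in 6s, the 3rd note of each cell is D5, C5, Bb4.
Each moves down a 2nd. Continuing: Ab4 → Gb4.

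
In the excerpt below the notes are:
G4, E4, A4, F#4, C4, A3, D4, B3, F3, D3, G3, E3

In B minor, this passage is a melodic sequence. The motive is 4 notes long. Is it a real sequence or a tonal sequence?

Each cell has the same semitone pattern (-3, 5, -3) — intervals are preserved exactly.
And C4 lies outside B minor, so the sequence is real rather than tonal.

real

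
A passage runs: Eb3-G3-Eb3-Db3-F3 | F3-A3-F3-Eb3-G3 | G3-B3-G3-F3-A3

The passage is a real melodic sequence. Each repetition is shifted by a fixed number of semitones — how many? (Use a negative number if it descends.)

Taking 5-note groups, the heads are Eb3, F3, G3: the pattern moves up a 2nd.
Counting half-steps from Eb3 to F3: 2.

2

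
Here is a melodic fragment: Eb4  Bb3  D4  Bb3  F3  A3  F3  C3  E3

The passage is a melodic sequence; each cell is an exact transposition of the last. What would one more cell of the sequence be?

With a 3-note motive the entries are Eb4, Bb3, F3, each down a 4th from the previous.
Statement 4 starts on C3 and keeps the same exact contour: C3 G2 B2.

C3 G2 B2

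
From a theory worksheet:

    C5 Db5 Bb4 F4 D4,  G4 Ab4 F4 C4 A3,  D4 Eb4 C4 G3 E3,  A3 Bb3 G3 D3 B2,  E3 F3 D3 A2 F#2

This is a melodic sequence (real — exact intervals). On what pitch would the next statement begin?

With a 5-note motive the entries are C5, G4, D4, A3, E3, each down a 4th from the previous.
One more step down a 4th gives B2.

B2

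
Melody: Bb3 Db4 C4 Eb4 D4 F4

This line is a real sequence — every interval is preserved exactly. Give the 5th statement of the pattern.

F#4 A4

Unit = 2 notes; the statements start on Bb3, C4, D4, moving up a 2nd each time.
Extending up a 2nd: E4 → F#4.
Statement 5 starts on F#4 and keeps the same exact contour: F#4 A4.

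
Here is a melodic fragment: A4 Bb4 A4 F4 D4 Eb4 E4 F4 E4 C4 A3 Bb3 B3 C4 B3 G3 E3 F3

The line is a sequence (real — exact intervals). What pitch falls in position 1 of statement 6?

G#2

The unit is 6 notes. Position-1 pitches of the 3 shown cells: A4, E4, B3.
Carrying that down a 4th forward: F#3 → C#3 → G#2.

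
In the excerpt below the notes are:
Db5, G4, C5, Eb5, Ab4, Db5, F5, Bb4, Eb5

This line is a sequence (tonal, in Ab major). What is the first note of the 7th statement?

Taking 3-note groups, the heads are Db5, Eb5, F5: the pattern moves up a 2nd.
Extending the heads up a 2nd: G5 → Ab5 → Bb5 → C6.

C6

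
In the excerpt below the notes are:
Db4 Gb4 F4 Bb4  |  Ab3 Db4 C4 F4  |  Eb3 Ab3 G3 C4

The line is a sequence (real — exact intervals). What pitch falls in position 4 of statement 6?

A2

The unit is 4 notes. Position-4 pitches of the 3 shown cells: Bb4, F4, C4.
Extending down a 4th: G3 → D3 → A2.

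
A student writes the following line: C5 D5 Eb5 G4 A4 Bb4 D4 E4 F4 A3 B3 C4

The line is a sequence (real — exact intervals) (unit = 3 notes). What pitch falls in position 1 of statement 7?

With 3-note cells, note 1 of each statement runs C5, G4, D4, A3.
Carrying that down a 4th forward: E3 → B2 → F#2.

F#2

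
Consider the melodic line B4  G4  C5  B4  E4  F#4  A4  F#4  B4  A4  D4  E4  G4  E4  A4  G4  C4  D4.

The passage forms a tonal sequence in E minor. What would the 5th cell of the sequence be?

The 6-note cells begin on B4, A4, G4 — each down a 2nd from the last.
Continuing the starts: F#4 → E4.
Statement 5 starts on E4 and keeps the same diatonic contour: E4 C4 F#4 E4 A3 B3.

E4 C4 F#4 E4 A3 B3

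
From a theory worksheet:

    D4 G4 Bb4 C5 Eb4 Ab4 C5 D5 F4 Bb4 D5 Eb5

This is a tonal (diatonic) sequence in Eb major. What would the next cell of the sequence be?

G4 C5 Eb5 F5

The 4-note cells begin on D4, Eb4, F4 — each up a 2nd from the last.
From G4 the diatonic shape gives G4 C5 Eb5 F5.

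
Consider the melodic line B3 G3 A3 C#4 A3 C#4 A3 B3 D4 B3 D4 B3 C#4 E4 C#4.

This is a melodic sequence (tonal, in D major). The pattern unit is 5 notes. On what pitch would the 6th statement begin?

With a 5-note motive the entries are B3, C#4, D4, each up a 2nd from the previous.
Continuing: E4 → F#4 → G4. Statement 6 starts on G4.

G4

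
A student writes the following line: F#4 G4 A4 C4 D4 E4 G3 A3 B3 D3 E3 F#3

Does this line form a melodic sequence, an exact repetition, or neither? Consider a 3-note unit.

Each 3-note cell is the previous one transposed down a 4th.

sequence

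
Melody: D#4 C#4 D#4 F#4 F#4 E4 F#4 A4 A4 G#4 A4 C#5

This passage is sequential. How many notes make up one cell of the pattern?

Try groups of 4 (3 cells in 12 notes):
D#4 C#4 D#4 F#4 | F#4 E4 F#4 A4 | A4 G#4 A4 C#5
That's a consistent up a 3rd shift per cell, and no other grouping gives one.

4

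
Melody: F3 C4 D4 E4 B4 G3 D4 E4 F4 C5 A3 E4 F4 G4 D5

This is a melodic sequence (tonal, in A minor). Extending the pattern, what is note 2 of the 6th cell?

The unit is 5 notes. Position-2 pitches of the 3 shown cells: C4, D4, E4.
Carrying that up a 2nd forward: F4 → G4 → A4.

A4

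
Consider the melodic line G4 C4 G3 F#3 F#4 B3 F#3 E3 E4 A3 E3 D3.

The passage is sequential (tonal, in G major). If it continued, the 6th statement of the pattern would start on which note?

B3

With a 4-note motive the entries are G4, F#4, E4, each down a 2nd from the previous.
Extending the heads down a 2nd: D4 → C4 → B3.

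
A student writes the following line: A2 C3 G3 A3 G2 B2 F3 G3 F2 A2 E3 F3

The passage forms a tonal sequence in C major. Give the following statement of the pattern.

Unit = 4 notes; the statements start on A2, G2, F2, moving down a 2nd each time.
From E2 the diatonic shape gives E2 G2 D3 E3.

E2 G2 D3 E3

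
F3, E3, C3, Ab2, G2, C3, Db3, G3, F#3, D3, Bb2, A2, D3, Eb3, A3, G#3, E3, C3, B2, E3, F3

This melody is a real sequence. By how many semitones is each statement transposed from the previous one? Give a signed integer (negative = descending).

Taking 7-note groups, the heads are F3, G3, A3: the pattern moves up a 2nd.
F3 to G3 spans +2 semitones.

2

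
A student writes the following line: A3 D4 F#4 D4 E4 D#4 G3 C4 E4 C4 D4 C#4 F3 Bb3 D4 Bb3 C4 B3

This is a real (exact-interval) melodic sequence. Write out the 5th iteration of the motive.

Db3 Gb3 Bb3 Gb3 Ab3 G3

Taking 6-note groups, the heads are A3, G3, F3: the pattern moves down a 2nd.
Continuing the starts: Eb3 → Db3.
Statement 5 starts on Db3 and keeps the same exact contour: Db3 Gb3 Bb3 Gb3 Ab3 G3.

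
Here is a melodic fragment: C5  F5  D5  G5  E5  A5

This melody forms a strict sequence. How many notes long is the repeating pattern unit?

2

Try groups of 2 (3 cells in 6 notes):
C5 F5 | D5 G5 | E5 A5
Every group is a transposition up a 2nd of the one before; no shorter unit works.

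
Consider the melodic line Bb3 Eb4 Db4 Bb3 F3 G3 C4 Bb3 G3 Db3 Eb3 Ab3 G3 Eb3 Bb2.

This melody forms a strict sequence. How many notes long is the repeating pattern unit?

Try groups of 5 (3 cells in 15 notes):
Bb3 Eb4 Db4 Bb3 F3 | G3 C4 Bb3 G3 Db3 | Eb3 Ab3 G3 Eb3 Bb2
Each cell is the previous one down a 3rd — so the unit is 5 notes.

5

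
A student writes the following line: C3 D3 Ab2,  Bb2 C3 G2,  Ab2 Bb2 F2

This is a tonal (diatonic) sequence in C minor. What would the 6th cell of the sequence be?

With a 3-note motive the entries are C3, Bb2, Ab2, each down a 2nd from the previous.
Extending down a 2nd: G2 → F2 → Eb2.
From Eb2 the diatonic shape gives Eb2 F2 C2.

Eb2 F2 C2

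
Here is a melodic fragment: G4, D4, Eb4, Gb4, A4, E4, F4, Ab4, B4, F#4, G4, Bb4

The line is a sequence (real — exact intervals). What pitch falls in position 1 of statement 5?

With 4-note cells, note 1 of each statement runs G4, A4, B4.
Each moves up a 2nd. Continuing: C#5 → D#5.

D#5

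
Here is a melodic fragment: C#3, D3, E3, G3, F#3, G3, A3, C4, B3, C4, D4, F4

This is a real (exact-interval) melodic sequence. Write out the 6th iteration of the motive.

The 4-note cells begin on C#3, F#3, B3 — each up a 4th from the last.
Extending up a 4th: E4 → A4 → D5.
So cell 6 is D5 Eb5 F5 Ab5.

D5 Eb5 F5 Ab5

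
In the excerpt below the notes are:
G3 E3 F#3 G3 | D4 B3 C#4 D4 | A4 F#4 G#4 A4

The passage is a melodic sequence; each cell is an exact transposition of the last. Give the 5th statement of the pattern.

B5 G#5 A#5 B5

Unit = 4 notes; the statements start on G3, D4, A4, moving up a 5th each time.
Carrying on: E5 → B5.
From B5 the exact shape gives B5 G#5 A#5 B5.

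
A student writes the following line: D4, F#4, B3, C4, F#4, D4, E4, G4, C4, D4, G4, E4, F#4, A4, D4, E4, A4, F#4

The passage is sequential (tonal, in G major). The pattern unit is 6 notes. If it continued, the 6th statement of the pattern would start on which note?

Taking 6-note groups, the heads are D4, E4, F#4: the pattern moves up a 2nd.
Continuing: G4 → A4 → B4. Statement 6 starts on B4.

B4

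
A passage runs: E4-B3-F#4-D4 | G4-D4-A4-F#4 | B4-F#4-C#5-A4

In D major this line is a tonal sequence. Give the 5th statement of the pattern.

F#5 C#5 G5 E5

Taking 4-note groups, the heads are E4, G4, B4: the pattern moves up a 3rd.
Continuing the starts: D5 → F#5.
Statement 5 starts on F#5 and keeps the same diatonic contour: F#5 C#5 G5 E5.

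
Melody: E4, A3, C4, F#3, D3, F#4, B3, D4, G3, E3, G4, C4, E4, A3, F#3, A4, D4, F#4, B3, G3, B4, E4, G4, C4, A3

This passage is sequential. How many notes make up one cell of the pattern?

25 notes total. Splitting into 5 groups of 5:
E4 A3 C4 F#3 D3 | F#4 B3 D4 G3 E3 | G4 C4 E4 A3 F#3 | A4 D4 F#4 B3 G3 | B4 E4 G4 C4 A3
That's a consistent up a 2nd shift per cell, and no other grouping gives one.

5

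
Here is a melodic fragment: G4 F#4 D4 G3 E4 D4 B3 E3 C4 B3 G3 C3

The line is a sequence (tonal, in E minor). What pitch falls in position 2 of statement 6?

C3

Grouping in 4s, the 2nd note of each cell is F#4, D4, B3.
Extending down a 3rd: G3 → E3 → C3.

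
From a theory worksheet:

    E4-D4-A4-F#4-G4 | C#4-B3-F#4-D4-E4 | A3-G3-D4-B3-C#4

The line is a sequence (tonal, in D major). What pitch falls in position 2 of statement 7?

The unit is 5 notes. Position-2 pitches of the 3 shown cells: D4, B3, G3.
Extending down a 3rd: E3 → C#3 → A2 → F#2.

F#2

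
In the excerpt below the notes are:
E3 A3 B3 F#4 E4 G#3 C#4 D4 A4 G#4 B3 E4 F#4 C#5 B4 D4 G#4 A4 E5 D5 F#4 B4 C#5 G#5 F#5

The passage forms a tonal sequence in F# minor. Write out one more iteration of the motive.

Unit = 5 notes; the statements start on E3, G#3, B3, D4, F#4, moving up a 3rd each time.
Statement 6 starts on A4 and keeps the same diatonic contour: A4 D5 E5 B5 A5.

A4 D5 E5 B5 A5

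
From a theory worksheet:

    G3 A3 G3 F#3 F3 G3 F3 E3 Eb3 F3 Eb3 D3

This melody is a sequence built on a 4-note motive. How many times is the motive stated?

3

12 notes in groups of 4 gives 12/4 = 3 statements.
Starts: G3, F3, Eb3 — each down a 2nd.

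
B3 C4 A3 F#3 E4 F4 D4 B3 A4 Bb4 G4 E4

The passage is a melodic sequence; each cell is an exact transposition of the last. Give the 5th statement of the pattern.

G5 Ab5 F5 D5

With a 4-note motive the entries are B3, E4, A4, each up a 4th from the previous.
Carrying on: D5 → G5.
Statement 5 starts on G5 and keeps the same exact contour: G5 Ab5 F5 D5.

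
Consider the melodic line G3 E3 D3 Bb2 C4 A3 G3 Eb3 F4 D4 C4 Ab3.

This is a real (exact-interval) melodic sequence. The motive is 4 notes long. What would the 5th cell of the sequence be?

With a 4-note motive the entries are G3, C4, F4, each up a 4th from the previous.
Extending up a 4th: Bb4 → Eb5.
From Eb5 the exact shape gives Eb5 C5 Bb4 Gb4.

Eb5 C5 Bb4 Gb4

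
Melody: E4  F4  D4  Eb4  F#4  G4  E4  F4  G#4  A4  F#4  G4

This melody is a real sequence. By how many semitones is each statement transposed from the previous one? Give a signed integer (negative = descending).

2

Unit = 4 notes; the statements start on E4, F#4, G#4, moving up a 2nd each time.
E4→F#4 is 66 − 64 = 2 semitones.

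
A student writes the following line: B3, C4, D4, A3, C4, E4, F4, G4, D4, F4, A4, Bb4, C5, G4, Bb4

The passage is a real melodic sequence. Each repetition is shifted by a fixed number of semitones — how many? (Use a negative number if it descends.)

5

The 5-note cells begin on B3, E4, A4 — each up a 4th from the last.
Counting half-steps from B3 to E4: 5.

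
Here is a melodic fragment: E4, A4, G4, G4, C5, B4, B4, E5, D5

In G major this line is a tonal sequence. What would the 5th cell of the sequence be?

F#5 B5 A5

With a 3-note motive the entries are E4, G4, B4, each up a 3rd from the previous.
Continuing the starts: D5 → F#5.
So cell 5 is F#5 B5 A5.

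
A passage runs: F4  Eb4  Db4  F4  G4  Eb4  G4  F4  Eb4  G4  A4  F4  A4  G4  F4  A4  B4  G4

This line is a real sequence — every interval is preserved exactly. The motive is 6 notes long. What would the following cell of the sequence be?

Unit = 6 notes; the statements start on F4, G4, A4, moving up a 2nd each time.
So cell 4 is B4 A4 G4 B4 C#5 A4.

B4 A4 G4 B4 C#5 A4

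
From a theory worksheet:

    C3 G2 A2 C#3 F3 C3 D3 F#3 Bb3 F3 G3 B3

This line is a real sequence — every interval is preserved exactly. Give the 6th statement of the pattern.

Unit = 4 notes; the statements start on C3, F3, Bb3, moving up a 4th each time.
Extending up a 4th: Eb4 → Ab4 → Db5.
Statement 6 starts on Db5 and keeps the same exact contour: Db5 Ab4 Bb4 D5.

Db5 Ab4 Bb4 D5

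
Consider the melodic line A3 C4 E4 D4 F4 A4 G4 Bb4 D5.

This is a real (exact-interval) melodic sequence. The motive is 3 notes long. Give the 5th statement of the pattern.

F5 Ab5 C6

The 3-note cells begin on A3, D4, G4 — each up a 4th from the last.
Extending up a 4th: C5 → F5.
Statement 5 starts on F5 and keeps the same exact contour: F5 Ab5 C6.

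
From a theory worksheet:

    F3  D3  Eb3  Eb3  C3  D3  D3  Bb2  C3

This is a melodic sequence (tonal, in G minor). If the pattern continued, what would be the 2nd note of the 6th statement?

The unit is 3 notes. Position-2 pitches of the 3 shown cells: D3, C3, Bb2.
Carrying that down a 2nd forward: A2 → G2 → F2.

F2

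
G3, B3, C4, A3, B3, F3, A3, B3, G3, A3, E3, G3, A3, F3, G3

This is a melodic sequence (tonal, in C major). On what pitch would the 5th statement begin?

C3

Taking 5-note groups, the heads are G3, F3, E3: the pattern moves down a 2nd.
Continuing: D3 → C3. Statement 5 starts on C3.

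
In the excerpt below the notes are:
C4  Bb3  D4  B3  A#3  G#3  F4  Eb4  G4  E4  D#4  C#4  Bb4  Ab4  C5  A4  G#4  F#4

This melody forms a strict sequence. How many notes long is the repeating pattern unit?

6

Try groups of 6 (3 cells in 18 notes):
C4 Bb3 D4 B3 A#3 G#3 | F4 Eb4 G4 E4 D#4 C#4 | Bb4 Ab4 C5 A4 G#4 F#4
Every group is a transposition up a 4th of the one before; no shorter unit works.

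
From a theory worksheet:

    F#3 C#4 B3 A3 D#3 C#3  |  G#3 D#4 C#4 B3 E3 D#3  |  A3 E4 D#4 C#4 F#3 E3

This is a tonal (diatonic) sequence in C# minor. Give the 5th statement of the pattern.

C#4 G#4 F#4 E4 A3 G#3

Taking 6-note groups, the heads are F#3, G#3, A3: the pattern moves up a 2nd.
Extending up a 2nd: B3 → C#4.
Statement 5 starts on C#4 and keeps the same diatonic contour: C#4 G#4 F#4 E4 A3 G#3.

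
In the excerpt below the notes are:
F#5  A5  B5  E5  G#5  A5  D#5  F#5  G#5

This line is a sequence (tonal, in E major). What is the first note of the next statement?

With a 3-note motive the entries are F#5, E5, D#5, each down a 2nd from the previous.
The next head, down a 2nd from D#5, is C#5.

C#5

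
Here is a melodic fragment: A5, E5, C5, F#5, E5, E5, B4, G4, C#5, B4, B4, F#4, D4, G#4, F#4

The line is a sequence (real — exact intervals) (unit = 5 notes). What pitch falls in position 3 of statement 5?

E3

With 5-note cells, note 3 of each statement runs C5, G4, D4.
Each moves down a 4th. Continuing: A3 → E3.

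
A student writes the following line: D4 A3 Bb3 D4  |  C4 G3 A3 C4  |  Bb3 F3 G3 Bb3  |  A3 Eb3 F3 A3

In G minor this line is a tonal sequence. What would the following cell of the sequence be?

G3 D3 Eb3 G3

With a 4-note motive the entries are D4, C4, Bb3, A3, each down a 2nd from the previous.
Statement 5 starts on G3 and keeps the same diatonic contour: G3 D3 Eb3 G3.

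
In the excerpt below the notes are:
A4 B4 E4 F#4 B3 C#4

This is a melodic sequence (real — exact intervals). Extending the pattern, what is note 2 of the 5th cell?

The unit is 2 notes. Position-2 pitches of the 3 shown cells: B4, F#4, C#4.
Carrying that down a 4th forward: G#3 → D#3.

D#3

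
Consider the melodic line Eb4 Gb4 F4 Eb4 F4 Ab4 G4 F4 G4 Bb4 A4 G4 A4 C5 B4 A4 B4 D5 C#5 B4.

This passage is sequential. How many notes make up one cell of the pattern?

4

There are 20 notes; a 4-note unit gives 5 cells:
Eb4 Gb4 F4 Eb4 | F4 Ab4 G4 F4 | G4 Bb4 A4 G4 | A4 C5 B4 A4 | B4 D5 C#5 B4
Each cell is the previous one up a 2nd — so the unit is 4 notes.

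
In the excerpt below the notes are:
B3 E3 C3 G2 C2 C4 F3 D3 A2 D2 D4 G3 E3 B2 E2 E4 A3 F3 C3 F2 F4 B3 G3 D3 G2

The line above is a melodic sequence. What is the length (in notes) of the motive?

There are 25 notes; a 5-note unit gives 5 cells:
B3 E3 C3 G2 C2 | C4 F3 D3 A2 D2 | D4 G3 E3 B2 E2 | E4 A3 F3 C3 F2 | F4 B3 G3 D3 G2
Every group is a transposition up a 2nd of the one before; no shorter unit works.

5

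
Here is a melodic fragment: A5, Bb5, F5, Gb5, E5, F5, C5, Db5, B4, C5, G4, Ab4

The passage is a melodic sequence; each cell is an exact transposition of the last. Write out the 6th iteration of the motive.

Taking 4-note groups, the heads are A5, E5, B4: the pattern moves down a 4th.
Carrying on: F#4 → C#4 → G#3.
Statement 6 starts on G#3 and keeps the same exact contour: G#3 A3 E3 F3.

G#3 A3 E3 F3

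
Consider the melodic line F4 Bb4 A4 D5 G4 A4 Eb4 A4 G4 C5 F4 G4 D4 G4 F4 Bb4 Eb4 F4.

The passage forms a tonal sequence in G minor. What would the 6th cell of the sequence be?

Taking 6-note groups, the heads are F4, Eb4, D4: the pattern moves down a 2nd.
Carrying on: C4 → Bb3 → A3.
From A3 the diatonic shape gives A3 D4 C4 F4 Bb3 C4.

A3 D4 C4 F4 Bb3 C4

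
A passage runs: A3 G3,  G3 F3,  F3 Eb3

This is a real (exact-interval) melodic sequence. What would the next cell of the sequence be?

With a 2-note motive the entries are A3, G3, F3, each down a 2nd from the previous.
Statement 4 starts on Eb3 and keeps the same exact contour: Eb3 Db3.

Eb3 Db3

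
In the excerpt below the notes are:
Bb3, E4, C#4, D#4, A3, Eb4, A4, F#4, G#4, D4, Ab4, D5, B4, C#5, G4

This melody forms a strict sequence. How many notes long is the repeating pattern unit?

15 notes total. Splitting into 3 groups of 5:
Bb3 E4 C#4 D#4 A3 | Eb4 A4 F#4 G#4 D4 | Ab4 D5 B4 C#5 G4
That's a consistent up a 4th shift per cell, and no other grouping gives one.

5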